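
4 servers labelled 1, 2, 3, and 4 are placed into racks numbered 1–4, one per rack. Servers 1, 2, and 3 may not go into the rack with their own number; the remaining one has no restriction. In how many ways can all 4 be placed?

11

Let Aᵢ (for i ∈ {1, 2, 3}) be the placements that put server i in its forbidden rack. Any j of these fix j positions, leaving (4−j)! ways to fill the rest, and there are C(3,j) ways to pick which j.
By inclusion–exclusion, the number of valid placements is Σ_{j=0}^{3} (−1)^j C(3,j)·(4−j)!.
Computing: 24 − 18 + 6 − 1 = 11.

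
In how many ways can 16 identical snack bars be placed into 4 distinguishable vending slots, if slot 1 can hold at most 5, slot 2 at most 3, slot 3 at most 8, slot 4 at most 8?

120

Without the upper bounds there are C(19,3) = 969 ways to split 16 among 4 vending slots.
Subtract solutions that violate a single cap (substitute x_i' = x_i − (cap_i+1)): x_1 ≥ 6 gives C(13,3) = 286; x_2 ≥ 4 gives C(15,3) = 455; x_3 ≥ 9 gives C(10,3) = 120; x_4 ≥ 9 gives C(10,3) = 120. Together 981.
Add back pairs where two caps are both exceeded: 84 + 4 + 4 + 20 + 20 + 0 = 132.
By inclusion–exclusion the count is 969 − 981 + 132 = 120.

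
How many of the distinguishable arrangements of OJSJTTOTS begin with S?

With the first slot taken by S, it remains to arrange the other 8 letters (OJJTTOTS).
Those 8 letters have J appearing twice, O appearing twice, and T appearing 3 times, giving (8)!/(3!·2!·2!) = 1680.

1680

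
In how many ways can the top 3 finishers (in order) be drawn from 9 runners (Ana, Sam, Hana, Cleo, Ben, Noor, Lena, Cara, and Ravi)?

There are 9 choices for 1st place, 8 for 2nd, and 7 for 3rd.
That gives 9 × 8 × 7 = 504.

504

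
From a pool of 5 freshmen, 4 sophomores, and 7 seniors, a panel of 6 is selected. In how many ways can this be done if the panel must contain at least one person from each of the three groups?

Unrestricted: C(16,6) = 8008 ways to pick any 6 of the 16.
Subtract selections that omit an entire group: no freshmen → C(11,6) = 462; no sophomores → C(12,6) = 924; no seniors → C(9,6) = 84.
Add back selections omitting two groups (i.e. drawn from a single group): C(5,6) + C(4,6) + C(7,6) = 7.
By inclusion–exclusion: 8008 − 1470 + 7 = 6545.

6545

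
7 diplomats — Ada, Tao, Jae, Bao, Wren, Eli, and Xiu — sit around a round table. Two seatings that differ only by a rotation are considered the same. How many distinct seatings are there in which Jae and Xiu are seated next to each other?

Treat {Jae, Xiu} as one unit (2 internal orders) and seat the resulting 6 units around the table: (5)! circular arrangements.
So 2 × (5)! = 2 × 120 = 240.

240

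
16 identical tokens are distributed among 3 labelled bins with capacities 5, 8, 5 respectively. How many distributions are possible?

By stars and bars, unrestricted non-negative solutions to x_1+…+x_3 = 16 number C(16+2,2) = 153.
Subtract solutions that violate a single cap (substitute x_i' = x_i − (cap_i+1)): x_1 ≥ 6 gives C(12,2) = 66; x_2 ≥ 9 gives C(9,2) = 36; x_3 ≥ 6 gives C(12,2) = 66. Together 168.
Add back pairs where two caps are both exceeded: 3 + 15 + 3 = 21.
By inclusion–exclusion the count is 153 − 168 + 21 = 6.

6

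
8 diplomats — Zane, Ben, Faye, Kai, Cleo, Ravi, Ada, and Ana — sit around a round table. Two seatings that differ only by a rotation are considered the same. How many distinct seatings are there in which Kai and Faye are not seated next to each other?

Without the restriction there are (7)! = 5040 seatings.
Seatings with Kai beside Faye: treat them as a block with 2 internal orders, giving 2 × (6)! = 1440.
Subtracting, 5040 − 1440 = 3600.

3600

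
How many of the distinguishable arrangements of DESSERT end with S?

360

With the last slot taken by S, it remains to arrange the other 6 letters (DESERT).
Those 6 letters have E appearing twice, giving (6)!/(2!) = 360.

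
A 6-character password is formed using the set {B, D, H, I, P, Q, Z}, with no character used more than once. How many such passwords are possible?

Choose and order 6 of the 7 symbols: the first character has 7 options, the next 6, and so on down to 2.
7 × 6 × 5 × 4 × 3 × 2 = 5040.

5040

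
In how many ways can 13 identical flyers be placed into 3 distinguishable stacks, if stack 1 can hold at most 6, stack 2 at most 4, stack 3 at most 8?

By stars and bars, unrestricted non-negative solutions to x_1+…+x_3 = 13 number C(13+2,2) = 105.
Subtract solutions that violate a single cap (substitute x_i' = x_i − (cap_i+1)): x_1 ≥ 7 gives C(8,2) = 28; x_2 ≥ 5 gives C(10,2) = 45; x_3 ≥ 9 gives C(6,2) = 15. Together 88.
Add back pairs where two caps are both exceeded: 3 + 0 + 0 = 3.
By inclusion–exclusion the count is 105 − 88 + 3 = 20.

20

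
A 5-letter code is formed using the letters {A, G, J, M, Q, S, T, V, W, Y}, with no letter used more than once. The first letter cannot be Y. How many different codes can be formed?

27216

The first letter has 10−1 = 9 choices (anything except Y).
The remaining 4 letters are filled from the other 9 symbols without repetition: 9 × 8 × 7 × 6 = 3024.
Total: 9 × 3024 = 27216.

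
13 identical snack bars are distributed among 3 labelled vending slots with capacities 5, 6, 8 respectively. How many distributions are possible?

27

Ignoring the caps, the number of non-negative solutions to x_1+…+x_3 = 13 is C(15,2) = 105.
Subtract solutions that violate a single cap (substitute x_i' = x_i − (cap_i+1)): x_1 ≥ 6 gives C(9,2) = 36; x_2 ≥ 7 gives C(8,2) = 28; x_3 ≥ 9 gives C(6,2) = 15. Together 79.
Add back pairs where two caps are both exceeded: 1 + 0 + 0 = 1.
By inclusion–exclusion the count is 105 − 79 + 1 = 27.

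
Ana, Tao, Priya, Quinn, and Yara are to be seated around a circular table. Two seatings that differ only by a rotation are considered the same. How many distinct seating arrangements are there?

Around a circle, 5 distinct people have 5!/5 = (4)! = 24 rotationally distinct seatings.

24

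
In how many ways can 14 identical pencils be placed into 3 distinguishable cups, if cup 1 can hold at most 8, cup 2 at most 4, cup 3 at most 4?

6

By stars and bars, unrestricted non-negative solutions to x_1+…+x_3 = 14 number C(14+2,2) = 120.
Subtract solutions that violate a single cap (substitute x_i' = x_i − (cap_i+1)): x_1 ≥ 9 gives C(7,2) = 21; x_2 ≥ 5 gives C(11,2) = 55; x_3 ≥ 5 gives C(11,2) = 55. Together 131.
Add back pairs where two caps are both exceeded: 1 + 1 + 15 = 17.
By inclusion–exclusion the count is 120 − 131 + 17 = 6.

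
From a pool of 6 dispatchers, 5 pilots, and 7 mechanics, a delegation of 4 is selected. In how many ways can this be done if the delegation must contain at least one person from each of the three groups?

Total 4-person selections from all 18: C(18,4) = 3060.
Subtract selections that omit an entire group: no dispatchers → C(12,4) = 495; no pilots → C(13,4) = 715; no mechanics → C(11,4) = 330.
Add back selections omitting two groups (i.e. drawn from a single group): C(6,4) + C(5,4) + C(7,4) = 55.
By inclusion–exclusion: 3060 − 1540 + 55 = 1575.

1575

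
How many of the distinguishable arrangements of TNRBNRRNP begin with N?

3360

With the first slot taken by N, it remains to arrange the other 8 letters (TRBNRRNP).
Those 8 letters have N appearing twice and R appearing 3 times, giving (8)!/(3!·2!) = 3360.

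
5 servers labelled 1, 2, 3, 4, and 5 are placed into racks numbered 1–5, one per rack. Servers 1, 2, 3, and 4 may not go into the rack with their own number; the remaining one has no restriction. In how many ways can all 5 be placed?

Let Aᵢ (for 1 ≤ i ≤ 4) be the placements that put server i in its forbidden rack. Any j of these fix j positions, leaving (5−j)! ways to fill the rest, and there are C(4,j) ways to pick which j.
By inclusion–exclusion, the number of valid placements is Σ_{j=0}^{4} (−1)^j C(4,j)·(5−j)!.
Computing: 120 − 96 + 36 − 8 + 1 = 53.

53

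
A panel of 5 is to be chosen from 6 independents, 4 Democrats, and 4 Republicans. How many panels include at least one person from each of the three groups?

Unrestricted: C(14,5) = 2002 ways to pick any 5 of the 14.
Selections missing a whole group: no independents → C(8,5) = 56; no Democrats → C(10,5) = 252; no Republicans → C(10,5) = 252.
Add back selections omitting two groups (i.e. drawn from a single group): C(6,5) + C(4,5) + C(4,5) = 6.
By inclusion–exclusion: 2002 − 560 + 6 = 1448.

1448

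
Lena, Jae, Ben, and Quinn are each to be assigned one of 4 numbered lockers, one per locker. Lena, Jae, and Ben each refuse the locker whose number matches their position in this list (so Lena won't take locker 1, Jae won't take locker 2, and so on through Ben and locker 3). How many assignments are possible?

11

Let Aᵢ (for i ∈ {1, 2, 3}) be the placements that put person i in their forbidden locker. Any j of these fix j positions, leaving (4−j)! ways to fill the rest, and there are C(3,j) ways to pick which j.
By inclusion–exclusion, the number of valid placements is Σ_{j=0}^{3} (−1)^j C(3,j)·(4−j)!.
Computing: 24 − 18 + 6 − 1 = 11.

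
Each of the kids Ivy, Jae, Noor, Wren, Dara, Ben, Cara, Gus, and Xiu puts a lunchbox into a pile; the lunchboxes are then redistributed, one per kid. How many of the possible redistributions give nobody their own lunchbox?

133496

Let Aᵢ be the assignments in which kid i gets their own lunchbox. We want the size of the complement of A₁∪…∪A_9.
By inclusion–exclusion this is Σ_{j=0}^{9} (−1)^j C(9,j)·(9−j)!.
Computing: 362880 − 362880 + 181440 − 60480 + 15120 − 3024 + 504 − 72 + 9 − 1 = 133496.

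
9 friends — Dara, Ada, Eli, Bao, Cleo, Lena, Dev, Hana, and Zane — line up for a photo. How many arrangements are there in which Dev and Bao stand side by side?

Place the 7 others and the Dev-Bao pair as 8 objects in a line; the pair has 2 internal arrangements.
That gives 2 × 8! = 2 × 40320 = 80640.

80640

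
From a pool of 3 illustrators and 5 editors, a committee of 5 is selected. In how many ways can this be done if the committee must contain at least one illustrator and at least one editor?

55

With no constraint there are C(8,5) = 56 possible selections.
Subtract selections that omit an entire group: no illustrators → C(5,5) = 1; no editors → C(3,5) = 0.
Both groups omitted at once is impossible, so 56 − 1 = 55.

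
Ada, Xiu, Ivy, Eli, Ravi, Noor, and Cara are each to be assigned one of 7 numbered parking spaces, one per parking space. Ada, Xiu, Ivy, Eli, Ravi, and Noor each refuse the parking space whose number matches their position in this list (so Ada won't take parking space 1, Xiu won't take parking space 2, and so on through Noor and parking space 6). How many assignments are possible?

Let Aᵢ (for 1 ≤ i ≤ 6) be the placements that put person i in their forbidden parking space. Any j of these fix j positions, leaving (7−j)! ways to fill the rest, and there are C(6,j) ways to pick which j.
By inclusion–exclusion, the number of valid placements is Σ_{j=0}^{6} (−1)^j C(6,j)·(7−j)!.
Computing: 5040 − 4320 + 1800 − 480 + 90 − 12 + 1 = 2119.

2119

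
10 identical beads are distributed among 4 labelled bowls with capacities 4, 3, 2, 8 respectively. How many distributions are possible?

56

By stars and bars, unrestricted non-negative solutions to x_1+…+x_4 = 10 number C(10+3,3) = 286.
Subtract solutions that violate a single cap (substitute x_i' = x_i − (cap_i+1)): x_1 ≥ 5 gives C(8,3) = 56; x_2 ≥ 4 gives C(9,3) = 84; x_3 ≥ 3 gives C(10,3) = 120; x_4 ≥ 9 gives C(4,3) = 4. Together 264.
Add back pairs where two caps are both exceeded: 4 + 10 + 0 + 20 + 0 + 0 = 34.
By inclusion–exclusion the count is 286 − 264 + 34 = 56.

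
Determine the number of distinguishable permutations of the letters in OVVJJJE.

420

Letter multiplicities in OVVJJJE: E×1, J×3, O×1, V×2.
The number of distinct arrangements is 7!/(3!·2!) = 5040/12 = 420.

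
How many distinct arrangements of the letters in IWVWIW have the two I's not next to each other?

40

There are 6!/(3!·2!) = 60 arrangements of IWVWIW in total.
If the two I's are adjacent, glue them into one block, leaving 5 items to arrange: (5)!/(3!) = 20 ways.
Subtracting, 60 − 20 = 40 arrangements keep the I's apart.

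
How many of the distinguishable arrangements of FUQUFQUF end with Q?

140

With the last slot taken by Q, it remains to arrange the other 7 letters (FUUFQUF).
Those 7 letters have F appearing 3 times and U appearing 3 times, giving (7)!/(3!·3!) = 140.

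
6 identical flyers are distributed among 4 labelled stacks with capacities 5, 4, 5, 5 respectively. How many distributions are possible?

By stars and bars, unrestricted non-negative solutions to x_1+…+x_4 = 6 number C(6+3,3) = 84.
Subtract solutions that violate a single cap (substitute x_i' = x_i − (cap_i+1)): x_1 ≥ 6 gives C(3,3) = 1; x_2 ≥ 5 gives C(4,3) = 4; x_3 ≥ 6 gives C(3,3) = 1; x_4 ≥ 6 gives C(3,3) = 1. Together 7.
No two caps can be exceeded simultaneously, so the pair terms are all 0.
By inclusion–exclusion the count is 84 − 7 + 0 = 77.

77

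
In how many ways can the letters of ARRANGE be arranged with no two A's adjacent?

900

Total arrangements of ARRANGE: 7!/(2!·2!) = 1260.
If the two A's are adjacent, glue them into one block, leaving 6 items to arrange: (6)!/(2!) = 360 ways.
Hence 1260 − 360 = 900.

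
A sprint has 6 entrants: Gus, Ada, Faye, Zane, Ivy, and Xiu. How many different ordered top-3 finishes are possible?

120

This is an ordered selection of 3 from 6: P(6,3).
That gives 6 × 5 × 4 = 120.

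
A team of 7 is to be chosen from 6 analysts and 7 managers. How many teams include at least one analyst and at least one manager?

Total 7-person selections from all 13: C(13,7) = 1716.
Subtract selections that omit an entire group: no analysts → C(7,7) = 1; no managers → C(6,7) = 0.
Both groups omitted at once is impossible, so 1716 − 1 = 1715.

1715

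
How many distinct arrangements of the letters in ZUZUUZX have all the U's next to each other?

20

Treat the 3 copies of U as a single block. The multiset to arrange is then {UUU, X, Z, Z, Z}, 5 items in all.
That gives (5)!/(3!) = 20 arrangements.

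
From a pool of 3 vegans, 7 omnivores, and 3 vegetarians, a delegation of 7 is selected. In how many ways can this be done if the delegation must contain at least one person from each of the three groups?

Unrestricted: C(13,7) = 1716 ways to pick any 7 of the 13.
Subtract selections that omit an entire group: no vegans → C(10,7) = 120; no omnivores → C(6,7) = 0; no vegetarians → C(10,7) = 120.
Add back selections omitting two groups (i.e. drawn from a single group): C(3,7) + C(7,7) + C(3,7) = 1.
By inclusion–exclusion: 1716 − 240 + 1 = 1477.

1477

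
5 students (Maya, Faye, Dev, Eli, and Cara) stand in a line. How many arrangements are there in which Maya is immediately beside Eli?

48

Treat {Maya, Eli} as a single unit. There are 4 units to order, and the pair itself can be ordered 2 ways.
So the count is 2·(4)! = 48.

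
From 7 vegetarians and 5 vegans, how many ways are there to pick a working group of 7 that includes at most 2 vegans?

Split by how many vegans are chosen (0 through 2).
Sum: C(5,0)·C(7,7) + C(5,1)·C(7,6) + C(5,2)·C(7,5) = 1 + 35 + 210 = 246.

246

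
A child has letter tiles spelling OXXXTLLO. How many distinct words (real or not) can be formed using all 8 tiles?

The 8 letters of OXXXTLLO have repeats: L appearing twice, O appearing twice, and X appearing 3 times.
The number of distinct arrangements is 8!/(3!·2!·2!) = 40320/24 = 1680.

1680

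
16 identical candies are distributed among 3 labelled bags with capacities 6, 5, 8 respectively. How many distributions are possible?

10

Without the upper bounds there are C(18,2) = 153 ways to split 16 among 3 bags.
Subtract solutions that violate a single cap (substitute x_i' = x_i − (cap_i+1)): x_1 ≥ 7 gives C(11,2) = 55; x_2 ≥ 6 gives C(12,2) = 66; x_3 ≥ 9 gives C(9,2) = 36. Together 157.
Add back pairs where two caps are both exceeded: 10 + 1 + 3 = 14.
By inclusion–exclusion the count is 153 − 157 + 14 = 10.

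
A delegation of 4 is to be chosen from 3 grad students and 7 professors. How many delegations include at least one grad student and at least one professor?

Total 4-person selections from all 10: C(10,4) = 210.
Selections missing a whole group: no grad students → C(7,4) = 35; no professors → C(3,4) = 0.
Both groups omitted at once is impossible, so 210 − 35 = 175.

175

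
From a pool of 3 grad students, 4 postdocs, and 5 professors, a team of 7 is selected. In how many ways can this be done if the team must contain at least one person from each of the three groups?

747

Total 7-person selections from all 12: C(12,7) = 792.
Selections missing a whole group: no grad students → C(9,7) = 36; no postdocs → C(8,7) = 8; no professors → C(7,7) = 1.
Add back selections omitting two groups (i.e. drawn from a single group): C(3,7) + C(4,7) + C(5,7) = 0.
By inclusion–exclusion: 792 − 45 + 0 = 747.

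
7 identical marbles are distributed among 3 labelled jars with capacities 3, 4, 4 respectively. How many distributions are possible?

By stars and bars, unrestricted non-negative solutions to x_1+…+x_3 = 7 number C(7+2,2) = 36.
Subtract solutions that violate a single cap (substitute x_i' = x_i − (cap_i+1)): x_1 ≥ 4 gives C(5,2) = 10; x_2 ≥ 5 gives C(4,2) = 6; x_3 ≥ 5 gives C(4,2) = 6. Together 22.
No two caps can be exceeded simultaneously, so the pair terms are all 0.
By inclusion–exclusion the count is 36 − 22 + 0 = 14.

14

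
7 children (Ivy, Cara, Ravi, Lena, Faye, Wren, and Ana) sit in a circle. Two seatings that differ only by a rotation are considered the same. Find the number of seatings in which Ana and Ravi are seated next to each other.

240

Glue Ana and Ravi into a block (2 internal orders). Seating 6 units around a circle gives (5)! arrangements.
So 2 × (5)! = 2 × 120 = 240.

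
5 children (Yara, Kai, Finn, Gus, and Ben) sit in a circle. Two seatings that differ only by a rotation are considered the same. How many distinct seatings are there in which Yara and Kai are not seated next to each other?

12

All circular seatings of 5 people number (4)! = 24.
Those with Yara next to Kai: fuse the pair into one unit and seat 4 units around a circle — 2·(3)! = 12.
Subtracting, 24 − 12 = 12.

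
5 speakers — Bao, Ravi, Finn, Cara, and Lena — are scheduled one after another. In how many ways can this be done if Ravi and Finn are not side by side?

Of the 5! = 120 arrangements, those with Ravi and Finn adjacent number 2 × 4! = 48 (treat the pair as a block with 2 internal orders).
Complementary counting: 120 − 48 = 72.

72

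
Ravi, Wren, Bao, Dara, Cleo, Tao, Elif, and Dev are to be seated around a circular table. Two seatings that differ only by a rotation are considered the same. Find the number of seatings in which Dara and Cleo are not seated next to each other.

Without the restriction there are (7)! = 5040 seatings.
Seatings with Dara beside Cleo: treat them as a block with 2 internal orders, giving 2 × (6)! = 1440.
Subtracting, 5040 − 1440 = 3600.

3600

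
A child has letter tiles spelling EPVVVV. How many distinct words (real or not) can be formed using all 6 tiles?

30

EPVVVV has 6 letters with V appearing 4 times.
Dividing 6! = 720 by 4! = 24 for the repeated letters gives 30.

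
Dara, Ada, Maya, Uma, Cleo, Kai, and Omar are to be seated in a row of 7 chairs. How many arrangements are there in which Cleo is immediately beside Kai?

1440

Treat {Cleo, Kai} as a single unit. There are 6 units to order, and the pair itself can be ordered 2 ways.
So the count is 2·(6)! = 1440.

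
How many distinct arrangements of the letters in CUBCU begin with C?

With the first slot taken by C, it remains to arrange the other 4 letters (UBCU).
Those 4 letters have U appearing twice, giving (4)!/(2!) = 12.

12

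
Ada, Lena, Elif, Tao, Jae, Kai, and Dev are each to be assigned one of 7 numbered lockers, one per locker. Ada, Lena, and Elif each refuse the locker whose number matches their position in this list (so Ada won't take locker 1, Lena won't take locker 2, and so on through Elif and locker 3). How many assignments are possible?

Let Aᵢ (for i ∈ {1, 2, 3}) be the placements that put person i in their forbidden locker. Any j of these fix j positions, leaving (7−j)! ways to fill the rest, and there are C(3,j) ways to pick which j.
By inclusion–exclusion, the number of valid placements is Σ_{j=0}^{3} (−1)^j C(3,j)·(7−j)!.
Computing: 5040 − 2160 + 360 − 24 = 3216.

3216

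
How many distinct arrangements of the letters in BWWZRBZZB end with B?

1680

Fix B in the last position and arrange the remaining 8 letters.
Those 8 letters have B appearing twice, W appearing twice, and Z appearing 3 times, giving (8)!/(3!·2!·2!) = 1680.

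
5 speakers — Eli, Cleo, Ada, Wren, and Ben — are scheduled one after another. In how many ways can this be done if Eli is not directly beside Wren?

72

Of the 5! = 120 arrangements, those with Eli and Wren adjacent number 2 × 4! = 48 (treat the pair as a block with 2 internal orders).
Complementary counting: 120 − 48 = 72.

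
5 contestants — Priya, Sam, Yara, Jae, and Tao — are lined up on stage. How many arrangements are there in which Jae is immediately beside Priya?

Place the 3 others and the Jae-Priya pair as 4 objects in a line; the pair has 2 internal arrangements.
That gives 2 × 4! = 2 × 24 = 48.

48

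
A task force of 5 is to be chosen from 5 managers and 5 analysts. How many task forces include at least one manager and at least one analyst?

250

Unrestricted: C(10,5) = 252 ways to pick any 5 of the 10.
Selections missing a whole group: no managers → C(5,5) = 1; no analysts → C(5,5) = 1.
Both groups omitted at once is impossible, so 252 − 2 = 250.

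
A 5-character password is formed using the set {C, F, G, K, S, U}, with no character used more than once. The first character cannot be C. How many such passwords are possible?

The first character has 6−1 = 5 choices (anything except C).
The remaining 4 characters are filled from the other 5 symbols without repetition: 5 × 4 × 3 × 2 = 120.
Total: 5 × 120 = 600.

600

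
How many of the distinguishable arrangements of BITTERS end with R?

With the last slot taken by R, it remains to arrange the other 6 letters (BITTES).
Those 6 letters have T appearing twice, giving (6)!/(2!) = 360.

360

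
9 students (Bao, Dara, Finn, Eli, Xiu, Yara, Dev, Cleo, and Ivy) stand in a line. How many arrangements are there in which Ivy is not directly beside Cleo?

282240

Of the 9! = 362880 arrangements, those with Ivy and Cleo adjacent number 2 × 8! = 80640 (treat the pair as a block with 2 internal orders).
So 362880 − 80640 = 282240 arrangements keep them apart.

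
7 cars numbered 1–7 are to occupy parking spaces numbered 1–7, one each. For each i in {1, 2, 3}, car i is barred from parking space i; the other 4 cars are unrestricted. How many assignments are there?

Let Aᵢ (for i ∈ {1, 2, 3}) be the placements that put car i in its forbidden parking space. Any j of these fix j positions, leaving (7−j)! ways to fill the rest, and there are C(3,j) ways to pick which j.
By inclusion–exclusion, the number of valid placements is Σ_{j=0}^{3} (−1)^j C(3,j)·(7−j)!.
Computing: 5040 − 2160 + 360 − 24 = 3216.

3216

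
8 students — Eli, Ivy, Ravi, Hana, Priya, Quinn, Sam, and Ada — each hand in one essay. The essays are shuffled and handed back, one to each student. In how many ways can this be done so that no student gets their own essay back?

This is the derangement count D_8: permutations of 8 items with no fixed point.
By inclusion–exclusion this is Σ_{j=0}^{8} (−1)^j C(8,j)·(8−j)!.
Computing: 40320 − 40320 + 20160 − 6720 + 1680 − 336 + 56 − 8 + 1 = 14833.

14833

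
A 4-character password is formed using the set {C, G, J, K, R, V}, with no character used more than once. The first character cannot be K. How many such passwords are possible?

The first character has 6−1 = 5 choices (anything except K).
The remaining 3 characters are filled from the other 5 symbols without repetition: 5 × 4 × 3 = 60.
Total: 5 × 60 = 300.

300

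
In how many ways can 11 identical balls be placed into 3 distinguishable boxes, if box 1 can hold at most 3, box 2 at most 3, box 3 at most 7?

Ignoring the caps, the number of non-negative solutions to x_1+…+x_3 = 11 is C(13,2) = 78.
Subtract solutions that violate a single cap (substitute x_i' = x_i − (cap_i+1)): x_1 ≥ 4 gives C(9,2) = 36; x_2 ≥ 4 gives C(9,2) = 36; x_3 ≥ 8 gives C(5,2) = 10. Together 82.
Add back pairs where two caps are both exceeded: 10 + 0 + 0 = 10.
By inclusion–exclusion the count is 78 − 82 + 10 = 6.

6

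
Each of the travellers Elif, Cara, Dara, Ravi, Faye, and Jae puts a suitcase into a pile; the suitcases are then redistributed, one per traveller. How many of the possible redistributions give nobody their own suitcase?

This is the derangement count D_6: permutations of 6 items with no fixed point.
By inclusion–exclusion this is Σ_{j=0}^{6} (−1)^j C(6,j)·(6−j)!.
Computing: 720 − 720 + 360 − 120 + 30 − 6 + 1 = 265.

265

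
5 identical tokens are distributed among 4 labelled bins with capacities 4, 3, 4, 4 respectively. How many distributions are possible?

49

Without the upper bounds there are C(8,3) = 56 ways to split 5 among 4 bins.
Subtract solutions that violate a single cap (substitute x_i' = x_i − (cap_i+1)): x_1 ≥ 5 gives C(3,3) = 1; x_2 ≥ 4 gives C(4,3) = 4; x_3 ≥ 5 gives C(3,3) = 1; x_4 ≥ 5 gives C(3,3) = 1. Together 7.
No two caps can be exceeded simultaneously, so the pair terms are all 0.
By inclusion–exclusion the count is 56 − 7 + 0 = 49.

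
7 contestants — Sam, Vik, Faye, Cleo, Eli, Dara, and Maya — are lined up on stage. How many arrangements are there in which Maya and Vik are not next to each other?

3600

Of the 7! = 5040 arrangements, those with Maya and Vik adjacent number 2 × 6! = 1440 (treat the pair as a block with 2 internal orders).
So 5040 − 1440 = 3600 arrangements keep them apart.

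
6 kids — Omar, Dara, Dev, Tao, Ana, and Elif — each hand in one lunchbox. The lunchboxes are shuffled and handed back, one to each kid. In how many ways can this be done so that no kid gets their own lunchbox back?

Count assignments avoiding every fixed point. For any j of the 6 kids fixed to their own lunchbox, the other 6−j can be arranged in (6−j)! ways.
By inclusion–exclusion this is Σ_{j=0}^{6} (−1)^j C(6,j)·(6−j)!.
Computing: 720 − 720 + 360 − 120 + 30 − 6 + 1 = 265.

265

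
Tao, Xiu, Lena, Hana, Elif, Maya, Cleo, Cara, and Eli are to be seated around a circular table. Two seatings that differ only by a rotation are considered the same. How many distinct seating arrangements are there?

Fix one person's seat to break rotational symmetry; the remaining 8 people can be arranged in (8)! = 40320 ways.

40320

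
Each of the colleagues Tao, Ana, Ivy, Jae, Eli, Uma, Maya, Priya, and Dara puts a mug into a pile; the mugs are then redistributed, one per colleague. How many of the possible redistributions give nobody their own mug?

Count assignments avoiding every fixed point. For any j of the 9 colleagues fixed to their own mug, the other 9−j can be arranged in (9−j)! ways.
By inclusion–exclusion this is Σ_{j=0}^{9} (−1)^j C(9,j)·(9−j)!.
Computing: 362880 − 362880 + 181440 − 60480 + 15120 − 3024 + 504 − 72 + 9 − 1 = 133496.

133496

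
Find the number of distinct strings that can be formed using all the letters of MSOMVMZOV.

15120

Letter multiplicities in MSOMVMZOV: M×3, O×2, S×1, V×2, Z×1.
So there are 9! / (3!·2!·2!) = 15120 distinguishable arrangements.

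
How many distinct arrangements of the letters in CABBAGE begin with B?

360

Fix B in the first position and arrange the remaining 6 letters.
Those 6 letters have A appearing twice, giving (6)!/(2!) = 360.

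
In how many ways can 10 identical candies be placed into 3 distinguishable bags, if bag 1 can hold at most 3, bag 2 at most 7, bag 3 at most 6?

22

Without the upper bounds there are C(12,2) = 66 ways to split 10 among 3 bags.
Subtract solutions that violate a single cap (substitute x_i' = x_i − (cap_i+1)): x_1 ≥ 4 gives C(8,2) = 28; x_2 ≥ 8 gives C(4,2) = 6; x_3 ≥ 7 gives C(5,2) = 10. Together 44.
No two caps can be exceeded simultaneously, so the pair terms are all 0.
By inclusion–exclusion the count is 66 − 44 + 0 = 22.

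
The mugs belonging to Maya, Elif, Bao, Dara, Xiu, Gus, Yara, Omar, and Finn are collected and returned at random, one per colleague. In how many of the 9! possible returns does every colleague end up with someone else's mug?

133496

Count assignments avoiding every fixed point. For any j of the 9 colleagues fixed to their own mug, the other 9−j can be arranged in (9−j)! ways.
By inclusion–exclusion this is Σ_{j=0}^{9} (−1)^j C(9,j)·(9−j)!.
Computing: 362880 − 362880 + 181440 − 60480 + 15120 − 3024 + 504 − 72 + 9 − 1 = 133496.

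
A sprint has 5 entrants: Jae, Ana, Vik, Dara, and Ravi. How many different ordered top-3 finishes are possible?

60

This is an ordered selection of 3 from 5: P(5,3).
That gives 5 × 4 × 3 = 60.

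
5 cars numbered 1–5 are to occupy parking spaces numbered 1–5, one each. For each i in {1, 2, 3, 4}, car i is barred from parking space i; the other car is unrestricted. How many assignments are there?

53

Let Aᵢ (for 1 ≤ i ≤ 4) be the placements that put car i in its forbidden parking space. Any j of these fix j positions, leaving (5−j)! ways to fill the rest, and there are C(4,j) ways to pick which j.
By inclusion–exclusion, the number of valid placements is Σ_{j=0}^{4} (−1)^j C(4,j)·(5−j)!.
Computing: 120 − 96 + 36 − 8 + 1 = 53.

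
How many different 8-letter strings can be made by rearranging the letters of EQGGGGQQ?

The 8 letters of EQGGGGQQ have repeats: G appearing 4 times and Q appearing 3 times.
So there are 8! / (4!·3!) = 280 distinguishable arrangements.

280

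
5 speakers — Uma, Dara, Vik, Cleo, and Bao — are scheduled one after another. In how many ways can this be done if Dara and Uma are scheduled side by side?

Place the 3 others and the Dara-Uma pair as 4 objects in a line; the pair has 2 internal arrangements.
So the count is 2·(4)! = 48.

48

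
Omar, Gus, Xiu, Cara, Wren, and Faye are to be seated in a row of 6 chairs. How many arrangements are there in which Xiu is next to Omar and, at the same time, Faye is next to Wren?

Treat {Xiu,Omar} as one block (2 orders) and {Faye,Wren} as another (2 orders).
That leaves 4 units to arrange: 2 × 2 × 4! = 4 × 24 = 96.

96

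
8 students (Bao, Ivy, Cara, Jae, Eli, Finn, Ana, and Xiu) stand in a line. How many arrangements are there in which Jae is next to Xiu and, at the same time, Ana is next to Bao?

Treat {Jae,Xiu} as one block (2 orders) and {Ana,Bao} as another (2 orders).
That leaves 6 units to arrange: 2 × 2 × 6! = 4 × 720 = 2880.

2880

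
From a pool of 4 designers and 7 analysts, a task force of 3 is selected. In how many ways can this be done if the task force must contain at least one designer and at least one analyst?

126

Total 3-person selections from all 11: C(11,3) = 165.
Subtract selections that omit an entire group: no designers → C(7,3) = 35; no analysts → C(4,3) = 4.
Both groups omitted at once is impossible, so 165 − 39 = 126.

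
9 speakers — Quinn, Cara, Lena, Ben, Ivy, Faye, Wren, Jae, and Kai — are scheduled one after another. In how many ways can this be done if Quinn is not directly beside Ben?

There are 9! = 362880 arrangements in all. If Quinn and Ben are adjacent, merging them into one block gives 2·(8)! = 80640 arrangements.
Complementary counting: 362880 − 80640 = 282240.

282240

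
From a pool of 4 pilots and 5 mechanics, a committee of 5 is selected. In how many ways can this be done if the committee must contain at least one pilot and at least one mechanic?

125

Total 5-person selections from all 9: C(9,5) = 126.
Selections missing a whole group: no pilots → C(5,5) = 1; no mechanics → C(4,5) = 0.
Both groups omitted at once is impossible, so 126 − 1 = 125.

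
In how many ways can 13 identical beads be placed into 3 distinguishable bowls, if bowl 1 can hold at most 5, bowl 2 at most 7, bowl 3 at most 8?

33

By stars and bars, unrestricted non-negative solutions to x_1+…+x_3 = 13 number C(13+2,2) = 105.
Subtract solutions that violate a single cap (substitute x_i' = x_i − (cap_i+1)): x_1 ≥ 6 gives C(9,2) = 36; x_2 ≥ 8 gives C(7,2) = 21; x_3 ≥ 9 gives C(6,2) = 15. Together 72.
No two caps can be exceeded simultaneously, so the pair terms are all 0.
By inclusion–exclusion the count is 105 − 72 + 0 = 33.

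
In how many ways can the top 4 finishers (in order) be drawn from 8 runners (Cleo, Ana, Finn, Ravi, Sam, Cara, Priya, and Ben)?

This is an ordered selection of 4 from 8: P(8,4).
That gives 8 × 7 × 6 × 5 = 1680.

1680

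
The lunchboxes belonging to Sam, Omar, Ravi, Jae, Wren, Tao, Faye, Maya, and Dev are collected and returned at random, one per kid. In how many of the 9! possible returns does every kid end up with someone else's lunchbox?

133496

This is the derangement count D_9: permutations of 9 items with no fixed point.
By inclusion–exclusion this is Σ_{j=0}^{9} (−1)^j C(9,j)·(9−j)!.
Computing: 362880 − 362880 + 181440 − 60480 + 15120 − 3024 + 504 − 72 + 9 − 1 = 133496.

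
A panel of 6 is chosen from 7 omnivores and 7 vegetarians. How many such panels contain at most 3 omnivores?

Split by how many omnivores are chosen (0 through 3).
Sum: C(7,0)·C(7,6) + C(7,1)·C(7,5) + C(7,2)·C(7,4) + C(7,3)·C(7,3) = 7 + 147 + 735 + 1225 = 2114.

2114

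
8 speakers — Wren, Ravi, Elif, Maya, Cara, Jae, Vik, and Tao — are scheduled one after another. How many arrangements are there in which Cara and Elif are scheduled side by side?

10080

Place the 6 others and the Cara-Elif pair as 7 objects in a line; the pair has 2 internal arrangements.
So the count is 2·(7)! = 10080.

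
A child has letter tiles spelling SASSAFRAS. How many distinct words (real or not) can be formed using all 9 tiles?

2520

Letter multiplicities in SASSAFRAS: A×3, F×1, R×1, S×4.
So there are 9! / (4!·3!) = 2520 distinguishable arrangements.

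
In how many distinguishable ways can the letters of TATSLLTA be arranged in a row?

1680

TATSLLTA has 8 letters with A appearing twice, L appearing twice, and T appearing 3 times.
Dividing 8! = 40320 by 3!·2!·2! = 24 for the repeated letters gives 1680.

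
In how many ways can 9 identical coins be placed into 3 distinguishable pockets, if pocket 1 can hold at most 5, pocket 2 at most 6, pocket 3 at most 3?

18

Ignoring the caps, the number of non-negative solutions to x_1+…+x_3 = 9 is C(11,2) = 55.
Subtract solutions that violate a single cap (substitute x_i' = x_i − (cap_i+1)): x_1 ≥ 6 gives C(5,2) = 10; x_2 ≥ 7 gives C(4,2) = 6; x_3 ≥ 4 gives C(7,2) = 21. Together 37.
No two caps can be exceeded simultaneously, so the pair terms are all 0.
By inclusion–exclusion the count is 55 − 37 + 0 = 18.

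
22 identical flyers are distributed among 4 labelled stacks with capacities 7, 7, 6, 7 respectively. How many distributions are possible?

Ignoring the caps, the number of non-negative solutions to x_1+…+x_4 = 22 is C(25,3) = 2300.
Subtract solutions that violate a single cap (substitute x_i' = x_i − (cap_i+1)): x_1 ≥ 8 gives C(17,3) = 680; x_2 ≥ 8 gives C(17,3) = 680; x_3 ≥ 7 gives C(18,3) = 816; x_4 ≥ 8 gives C(17,3) = 680. Together 2856.
Add back pairs where two caps are both exceeded: 84 + 120 + 84 + 120 + 84 + 120 = 612.
By inclusion–exclusion the count is 2300 − 2856 + 612 = 56.

56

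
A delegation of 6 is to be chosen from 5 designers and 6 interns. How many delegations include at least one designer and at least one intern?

Total 6-person selections from all 11: C(11,6) = 462.
Subtract selections that omit an entire group: no designers → C(6,6) = 1; no interns → C(5,6) = 0.
Both groups omitted at once is impossible, so 462 − 1 = 461.

461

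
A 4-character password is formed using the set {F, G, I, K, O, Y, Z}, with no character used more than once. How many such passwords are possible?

With no repetition, fill the 4 characters in order: 7 choices, then 6, down to 4.
7 × 6 × 5 × 4 = 840.

840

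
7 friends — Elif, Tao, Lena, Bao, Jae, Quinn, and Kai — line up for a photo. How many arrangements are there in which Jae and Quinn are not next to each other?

Of the 7! = 5040 arrangements, those with Jae and Quinn adjacent number 2 × 6! = 1440 (treat the pair as a block with 2 internal orders).
So 5040 − 1440 = 3600 arrangements keep them apart.

3600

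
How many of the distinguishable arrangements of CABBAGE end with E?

180

With the last slot taken by E, it remains to arrange the other 6 letters (CABBAG).
Those 6 letters have A appearing twice and B appearing twice, giving (6)!/(2!·2!) = 180.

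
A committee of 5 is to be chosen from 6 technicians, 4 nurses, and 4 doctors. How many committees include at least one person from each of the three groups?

1448

Unrestricted: C(14,5) = 2002 ways to pick any 5 of the 14.
Selections missing a whole group: no technicians → C(8,5) = 56; no nurses → C(10,5) = 252; no doctors → C(10,5) = 252.
Add back selections omitting two groups (i.e. drawn from a single group): C(6,5) + C(4,5) + C(4,5) = 6.
By inclusion–exclusion: 2002 − 560 + 6 = 1448.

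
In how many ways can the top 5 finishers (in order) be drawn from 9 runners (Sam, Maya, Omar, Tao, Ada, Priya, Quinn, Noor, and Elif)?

15120

There are 9 choices for 1st place, 8 for 2nd, and so on down to 5 for position 5.
That gives 9 × 8 × 7 × 6 × 5 = 15120.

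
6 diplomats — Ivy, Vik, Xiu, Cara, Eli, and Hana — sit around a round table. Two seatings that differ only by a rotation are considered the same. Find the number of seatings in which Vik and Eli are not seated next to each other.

72

Without the restriction there are (5)! = 120 seatings.
Those with Vik next to Eli: fuse the pair into one unit and seat 5 units around a circle — 2·(4)! = 48.
Subtracting, 120 − 48 = 72.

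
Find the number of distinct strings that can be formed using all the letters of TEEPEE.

30

TEEPEE has 6 letters with E appearing 4 times.
The number of distinct arrangements is 6!/(4!) = 720/24 = 30.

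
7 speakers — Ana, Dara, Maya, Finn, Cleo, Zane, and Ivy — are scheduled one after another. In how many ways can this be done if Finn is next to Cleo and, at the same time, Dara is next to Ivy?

Treat {Finn,Cleo} as one block (2 orders) and {Dara,Ivy} as another (2 orders).
That leaves 5 units to arrange: 2 × 2 × 5! = 4 × 120 = 480.

480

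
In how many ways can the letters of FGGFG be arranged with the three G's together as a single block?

3

Treat the 3 copies of G as a single block. The multiset to arrange is then {GGG, F, F}, 3 items in all.
That gives (3)!/(2!) = 3 arrangements.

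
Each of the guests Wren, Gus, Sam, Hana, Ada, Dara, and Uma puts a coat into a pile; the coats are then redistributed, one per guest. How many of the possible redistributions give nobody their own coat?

Let Aᵢ be the assignments in which guest i gets their own coat. We want the size of the complement of A₁∪…∪A_7.
By inclusion–exclusion this is Σ_{j=0}^{7} (−1)^j C(7,j)·(7−j)!.
Computing: 5040 − 5040 + 2520 − 840 + 210 − 42 + 7 − 1 = 1854.

1854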